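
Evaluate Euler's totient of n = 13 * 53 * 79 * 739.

35919936

φ(40224509) = 40224509 · (1 − 1/13) · (1 − 1/53) · (1 − 1/79) · (1 − 1/739)
       = 40224509 · 35919936/40224509 = 35919936.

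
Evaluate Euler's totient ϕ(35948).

Factor 35948: 35948 = 2**2 · 11 · 19 · 43.
φ(2^2) = 2^2 − 2^1 = 4 − 2 = 2.
φ(11) = 11 − 1 = 10.
φ(19) = 19 − 1 = 18.
φ(43) = 43 − 1 = 42.
Multiply: 2 · 10 · 18 · 42 = 15120.

15120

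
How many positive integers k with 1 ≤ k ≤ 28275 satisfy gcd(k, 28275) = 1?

First factor: 28275 = 3 · 5^2 · 13 · 29.
φ(28275) = 28275 · (1 − 1/3) · (1 − 1/5) · (1 − 1/13) · (1 − 1/29)
       = 28275 · 2688/5655 = 13440.

13440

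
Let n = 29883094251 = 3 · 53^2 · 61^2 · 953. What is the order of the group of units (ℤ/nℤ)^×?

φ(3) = 3 − 1 = 2.
φ(53^2) = 53^2 − 53^1 = 2809 − 53 = 2756.
φ(61^2) = 61^1·(61−1) = 61·60 = 3660.
φ(953) = 953 − 1 = 952.
Since φ is multiplicative, φ(29883094251) = 2 · 2756 · 3660 · 952 = 19205571840.

19205571840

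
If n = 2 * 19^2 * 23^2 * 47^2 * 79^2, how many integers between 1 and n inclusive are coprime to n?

φ(2) = 2 − 1 = 1.
φ(19^2) = 19^1·(19−1) = 19·18 = 342.
φ(23^2) = 23^2 − 23^1 = 529 − 23 = 506.
φ(47^2) = 47^1·(47−1) = 47·46 = 2162.
φ(79^2) = 79^1·(79−1) = 79·78 = 6162.
φ(5265538203122) = 1 × 342 × 506 × 2162 × 6162 = 2305440968688.

2305440968688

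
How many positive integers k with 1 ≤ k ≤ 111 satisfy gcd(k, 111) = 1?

72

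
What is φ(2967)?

Prime factorization: 2967 = 3 · 23 · 43.
φ(3) = 3 − 1 = 2.
φ(23) = 23 − 1 = 22.
φ(43) = 43 − 1 = 42.
Since φ is multiplicative, φ(2967) = 2 · 22 · 42 = 1848.

1848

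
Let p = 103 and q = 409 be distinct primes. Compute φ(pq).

41616

φ(pq) = (p−1)(q−1) = 102 · 408 = 41616.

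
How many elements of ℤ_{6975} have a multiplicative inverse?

3600

First factor: 6975 = 3^2 × 5^2 × 31.
φ(6975) = 6975 · (1 − 1/3) · (1 − 1/5) · (1 − 1/31)
       = 6975 · 240/465 = 3600.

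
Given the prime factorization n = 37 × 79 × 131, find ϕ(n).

365040

φ(37) = 37 − 1 = 36.
φ(79) = 79 − 1 = 78.
φ(131) = 131 − 1 = 130.
Multiply: 36 · 78 · 130 = 365040.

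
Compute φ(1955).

1408

First factor: 1955 = 5 · 17 · 23.
φ(1955) = 1955 · (1 − 1/5) · (1 − 1/17) · (1 − 1/23)
       = 1955 · 1408/1955 = 1408.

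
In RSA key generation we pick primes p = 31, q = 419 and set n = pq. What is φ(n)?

For distinct primes, φ(pq) = (p−1)(q−1) = 30 × 418 = 12540.

12540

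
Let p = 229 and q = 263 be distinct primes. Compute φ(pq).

59736

φ(n) = (p − 1)(q − 1) = (229−1)(263−1) = 228·262 = 59736.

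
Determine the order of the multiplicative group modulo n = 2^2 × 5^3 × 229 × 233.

10579200

φ(26678500) = 26678500 · (1 − 1/2) · (1 − 1/5) · (1 − 1/229) · (1 − 1/233)
       = 26678500 · 211584/533570 = 10579200.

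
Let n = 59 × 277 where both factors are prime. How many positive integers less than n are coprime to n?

φ(16343) = 16343 · (1 − 1/59) · (1 − 1/277)
       = 16343 · 16008/16343 = 16008.

16008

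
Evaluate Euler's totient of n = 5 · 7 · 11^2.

φ(5) = 5 − 1 = 4.
φ(7) = 7 − 1 = 6.
φ(11^2) = 11^1·(11−1) = 11·10 = 110.
Since φ is multiplicative, φ(4235) = 4 · 6 · 110 = 2640.

2640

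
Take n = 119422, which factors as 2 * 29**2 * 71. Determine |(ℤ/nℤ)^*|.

56840

φ(2) = 2 − 1 = 1.
φ(29^2) = 29^2 − 29^1 = 841 − 29 = 812.
φ(71) = 71 − 1 = 70.
φ(119422) = 1 × 812 × 70 = 56840.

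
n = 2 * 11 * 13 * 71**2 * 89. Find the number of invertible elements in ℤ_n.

φ(128313614) = 128313614 · (1 − 1/2) · (1 − 1/11) · (1 − 1/13) · (1 − 1/71) · (1 − 1/89)
       = 128313614 · 739200/1807234 = 52483200.

52483200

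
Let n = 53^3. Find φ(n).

146068

φ(148877) = 148877 · (1 − 1/53)
       = 148877 · 52/53 = 146068.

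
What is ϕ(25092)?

7680

First factor: 25092 = 2^2 · 3^2 · 17 · 41.
φ(25092) = 25092 · (1 − 1/2) · (1 − 1/3) · (1 − 1/17) · (1 − 1/41)
       = 25092 · 1280/4182 = 7680.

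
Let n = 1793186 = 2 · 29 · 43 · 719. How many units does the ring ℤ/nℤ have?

φ(2) = 2 − 1 = 1.
φ(29) = 29 − 1 = 28.
φ(43) = 43 − 1 = 42.
φ(719) = 719 − 1 = 718.
Since φ is multiplicative, φ(1793186) = 1 · 28 · 42 · 718 = 844368.

844368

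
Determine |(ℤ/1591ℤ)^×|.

1512

Factor 1591: 1591 = 37 * 43.
φ(1591) = 1591 · (1 − 1/37) · (1 − 1/43)
       = 1591 · 1512/1591 = 1512.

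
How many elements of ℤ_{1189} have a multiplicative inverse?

1120

1189 = 29 · 41.
φ(29) = 29 − 1 = 28.
φ(41) = 41 − 1 = 40.
Since φ is multiplicative, φ(1189) = 28 · 40 = 1120.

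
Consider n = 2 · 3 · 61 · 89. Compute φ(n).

φ(2) = 2 − 1 = 1.
φ(3) = 3 − 1 = 2.
φ(61) = 61 − 1 = 60.
φ(89) = 89 − 1 = 88.
φ(32574) = 1 × 2 × 60 × 88 = 10560.

10560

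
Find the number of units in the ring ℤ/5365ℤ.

4032

First factor: 5365 = 5 · 29 · 37.
φ(5) = 5 − 1 = 4.
φ(29) = 29 − 1 = 28.
φ(37) = 37 − 1 = 36.
Since φ is multiplicative, φ(5365) = 4 · 28 · 36 = 4032.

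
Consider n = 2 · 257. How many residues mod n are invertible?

256

φ(514) = 514 · (1 − 1/2) · (1 − 1/257)
       = 514 · 256/514 = 256.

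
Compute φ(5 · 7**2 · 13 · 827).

1665216

φ(2633995) = 2633995 · (1 − 1/5) · (1 − 1/7) · (1 − 1/13) · (1 − 1/827)
       = 2633995 · 237888/376285 = 1665216.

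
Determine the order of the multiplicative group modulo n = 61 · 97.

5760

φ(61) = 61 − 1 = 60.
φ(97) = 97 − 1 = 96.
Since φ is multiplicative, φ(5917) = 60 · 96 = 5760.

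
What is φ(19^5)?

φ(19^5) = 19^5 − 19^4 = 2476099 − 130321 = 2345778.

2345778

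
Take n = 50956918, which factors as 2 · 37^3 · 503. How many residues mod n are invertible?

φ(50956918) = 50956918 · (1 − 1/2) · (1 − 1/37) · (1 − 1/503)
       = 50956918 · 18072/37222 = 24740568.

24740568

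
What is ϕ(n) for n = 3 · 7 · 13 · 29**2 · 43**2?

211171968

φ(424517457) = 424517457 · (1 − 1/3) · (1 − 1/7) · (1 − 1/13) · (1 − 1/29) · (1 − 1/43)
       = 424517457 · 169344/340431 = 211171968.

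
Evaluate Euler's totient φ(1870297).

First factor: 1870297 = 11**2 * 13 * 29 * 41.
φ(11^2) = 11^2 − 11^1 = 121 − 11 = 110.
φ(13) = 13 − 1 = 12.
φ(29) = 29 − 1 = 28.
φ(41) = 41 − 1 = 40.
φ(1870297) = 110 × 12 × 28 × 40 = 1478400.

1478400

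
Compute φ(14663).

Factor 14663: 14663 = 11 * 31 * 43.
φ(11) = 11 − 1 = 10.
φ(31) = 31 − 1 = 30.
φ(43) = 43 − 1 = 42.
Multiply: 10 · 30 · 42 = 12600.

12600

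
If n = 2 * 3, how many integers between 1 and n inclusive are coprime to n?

2

φ(6) = 6 · (1 − 1/2) · (1 − 1/3)
       = 6 · 2/6 = 2.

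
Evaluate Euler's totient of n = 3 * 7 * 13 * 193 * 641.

φ(3) = 3 − 1 = 2.
φ(7) = 7 − 1 = 6.
φ(13) = 13 − 1 = 12.
φ(193) = 193 − 1 = 192.
φ(641) = 641 − 1 = 640.
φ(33773649) = 2 × 6 × 12 × 192 × 640 = 17694720.

17694720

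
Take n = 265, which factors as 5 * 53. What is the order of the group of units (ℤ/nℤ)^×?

208

φ(5) = 5 − 1 = 4.
φ(53) = 53 − 1 = 52.
Multiply: 4 · 52 = 208.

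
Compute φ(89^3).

φ(89^3) = 89^3 − 89^2 = 704969 − 7921 = 697048.

697048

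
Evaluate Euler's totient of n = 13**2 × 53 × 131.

1054560

φ(13^2) = 13^2 − 13^1 = 169 − 13 = 156.
φ(53) = 53 − 1 = 52.
φ(131) = 131 − 1 = 130.
φ(1173367) = 156 × 52 × 130 = 1054560.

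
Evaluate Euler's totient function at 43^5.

φ(43^5) = 43^5 − 43^4 = 147008443 − 3418801 = 143589642.

143589642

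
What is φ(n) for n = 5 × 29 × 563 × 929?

58412032

φ(75838915) = 75838915 · (1 − 1/5) · (1 − 1/29) · (1 − 1/563) · (1 − 1/929)
       = 75838915 · 58412032/75838915 = 58412032.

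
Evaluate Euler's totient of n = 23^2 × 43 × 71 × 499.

φ(23^2) = 23^1·(23−1) = 23·22 = 506.
φ(43) = 43 − 1 = 42.
φ(71) = 71 − 1 = 70.
φ(499) = 499 − 1 = 498.
Multiply: 506 · 42 · 70 · 498 = 740844720.

740844720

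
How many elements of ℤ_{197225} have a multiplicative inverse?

First factor: 197225 = 5**2 · 7**3 · 23.
φ(197225) = 197225 · (1 − 1/5) · (1 − 1/7) · (1 − 1/23)
       = 197225 · 528/805 = 129360.

129360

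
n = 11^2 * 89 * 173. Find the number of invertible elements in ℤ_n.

1664960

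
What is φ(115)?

88

Factor 115: 115 = 5 · 23.
φ(5) = 5 − 1 = 4.
φ(23) = 23 − 1 = 22.
Multiply: 4 · 22 = 88.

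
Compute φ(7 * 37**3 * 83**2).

φ(7) = 7 − 1 = 6.
φ(37^3) = 37^2·(37−1) = 1369·36 = 49284.
φ(83^2) = 83^2 − 83^1 = 6889 − 83 = 6806.
Since φ is multiplicative, φ(2442639619) = 6 · 49284 · 6806 = 2012561424.

2012561424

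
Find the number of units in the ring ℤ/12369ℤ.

6480

12369 = 3 * 7 * 19 * 31.
φ(3) = 3 − 1 = 2.
φ(7) = 7 − 1 = 6.
φ(19) = 19 − 1 = 18.
φ(31) = 31 − 1 = 30.
Since φ is multiplicative, φ(12369) = 2 · 6 · 18 · 30 = 6480.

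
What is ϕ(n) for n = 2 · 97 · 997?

95616

φ(2) = 2 − 1 = 1.
φ(97) = 97 − 1 = 96.
φ(997) = 997 − 1 = 996.
φ(193418) = 1 × 96 × 996 = 95616.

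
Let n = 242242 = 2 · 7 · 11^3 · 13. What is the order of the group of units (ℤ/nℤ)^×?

φ(242242) = 242242 · (1 − 1/2) · (1 − 1/7) · (1 − 1/11) · (1 − 1/13)
       = 242242 · 720/2002 = 87120.

87120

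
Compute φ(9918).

3024

9918 = 2 · 3**2 · 19 · 29.
φ(9918) = 9918 · (1 − 1/2) · (1 − 1/3) · (1 − 1/19) · (1 − 1/29)
       = 9918 · 1008/3306 = 3024.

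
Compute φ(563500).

184800

First factor: 563500 = 2^2 × 5^3 × 7^2 × 23.
φ(2^2) = 2^2 − 2^1 = 4 − 2 = 2.
φ(5^3) = 5^2·(5−1) = 25·4 = 100.
φ(7^2) = 7^1·(7−1) = 7·6 = 42.
φ(23) = 23 − 1 = 22.
Since φ is multiplicative, φ(563500) = 2 · 100 · 42 · 22 = 184800.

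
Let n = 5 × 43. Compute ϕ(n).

φ(5) = 5 − 1 = 4.
φ(43) = 43 − 1 = 42.
Since φ is multiplicative, φ(215) = 4 · 42 = 168.

168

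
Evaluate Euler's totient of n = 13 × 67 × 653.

516384

φ(568763) = 568763 · (1 − 1/13) · (1 − 1/67) · (1 − 1/653)
       = 568763 · 516384/568763 = 516384.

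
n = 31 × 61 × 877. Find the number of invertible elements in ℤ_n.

φ(1658407) = 1658407 · (1 − 1/31) · (1 − 1/61) · (1 − 1/877)
       = 1658407 · 1576800/1658407 = 1576800.

1576800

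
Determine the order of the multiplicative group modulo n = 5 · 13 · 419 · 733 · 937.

φ(18705569935) = 18705569935 · (1 − 1/5) · (1 − 1/13) · (1 − 1/419) · (1 − 1/733) · (1 − 1/937)
       = 18705569935 · 13746889728/18705569935 = 13746889728.

13746889728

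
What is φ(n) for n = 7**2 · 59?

2436

φ(2891) = 2891 · (1 − 1/7) · (1 − 1/59)
       = 2891 · 348/413 = 2436.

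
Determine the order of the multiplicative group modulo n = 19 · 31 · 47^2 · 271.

φ(352598371) = 352598371 · (1 − 1/19) · (1 − 1/31) · (1 − 1/47) · (1 − 1/271)
       = 352598371 · 6706800/7502093 = 315219600.

315219600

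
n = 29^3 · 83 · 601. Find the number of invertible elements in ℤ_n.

1158561600

φ(29^3) = 29^2·(29−1) = 841·28 = 23548.
φ(83) = 83 − 1 = 82.
φ(601) = 601 − 1 = 600.
φ(1216596487) = 23548 × 82 × 600 = 1158561600.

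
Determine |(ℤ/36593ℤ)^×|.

33264

First factor: 36593 = 23 · 37 · 43.
φ(36593) = 36593 · (1 − 1/23) · (1 − 1/37) · (1 − 1/43)
       = 36593 · 33264/36593 = 33264.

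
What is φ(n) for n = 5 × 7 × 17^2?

φ(10115) = 10115 · (1 − 1/5) · (1 − 1/7) · (1 − 1/17)
       = 10115 · 384/595 = 6528.

6528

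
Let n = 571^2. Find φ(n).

φ(326041) = 326041 · (1 − 1/571)
       = 326041 · 570/571 = 325470.

325470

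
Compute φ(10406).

First factor: 10406 = 2 · 11^2 · 43.
φ(2) = 2 − 1 = 1.
φ(11^2) = 11^2 − 11^1 = 121 − 11 = 110.
φ(43) = 43 − 1 = 42.
Since φ is multiplicative, φ(10406) = 1 · 110 · 42 = 4620.

4620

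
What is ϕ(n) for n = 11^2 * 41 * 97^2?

φ(46678049) = 46678049 · (1 − 1/11) · (1 − 1/41) · (1 − 1/97)
       = 46678049 · 38400/43747 = 40972800.

40972800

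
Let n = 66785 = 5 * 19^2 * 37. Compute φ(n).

φ(66785) = 66785 · (1 − 1/5) · (1 − 1/19) · (1 − 1/37)
       = 66785 · 2592/3515 = 49248.

49248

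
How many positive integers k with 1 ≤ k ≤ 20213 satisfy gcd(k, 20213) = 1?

17920

First factor: 20213 = 17 · 29 · 41.
φ(17) = 17 − 1 = 16.
φ(29) = 29 − 1 = 28.
φ(41) = 41 − 1 = 40.
Multiply: 16 · 28 · 40 = 17920.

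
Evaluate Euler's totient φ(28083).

15840

Prime factorization: 28083 = 3 * 11 * 23 * 37.
φ(28083) = 28083 · (1 − 1/3) · (1 − 1/11) · (1 − 1/23) · (1 − 1/37)
       = 28083 · 15840/28083 = 15840.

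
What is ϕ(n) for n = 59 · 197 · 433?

φ(5032759) = 5032759 · (1 − 1/59) · (1 − 1/197) · (1 − 1/433)
       = 5032759 · 4910976/5032759 = 4910976.

4910976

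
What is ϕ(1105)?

768

Prime factorization: 1105 = 5 · 13 · 17.
φ(1105) = 1105 · (1 − 1/5) · (1 − 1/13) · (1 − 1/17)
       = 1105 · 768/1105 = 768.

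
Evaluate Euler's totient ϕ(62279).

62279 = 7^2 * 31 * 41.
φ(62279) = 62279 · (1 − 1/7) · (1 − 1/31) · (1 − 1/41)
       = 62279 · 7200/8897 = 50400.

50400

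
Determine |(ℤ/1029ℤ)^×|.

588

1029 = 3 · 7**3.
φ(3) = 3 − 1 = 2.
φ(7^3) = 7^2·(7−1) = 49·6 = 294.
Since φ is multiplicative, φ(1029) = 2 · 294 = 588.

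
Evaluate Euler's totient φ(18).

6

First factor: 18 = 2 · 3^2.
φ(18) = 18 · (1 − 1/2) · (1 − 1/3)
       = 18 · 2/6 = 6.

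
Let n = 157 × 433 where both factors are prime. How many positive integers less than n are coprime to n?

67392

φ(pq) = (p−1)(q−1) = 156 · 432 = 67392.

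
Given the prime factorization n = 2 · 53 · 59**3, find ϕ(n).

10498696

φ(2) = 2 − 1 = 1.
φ(53) = 53 − 1 = 52.
φ(59^3) = 59^2·(59−1) = 3481·58 = 201898.
Since φ is multiplicative, φ(21770174) = 1 · 52 · 201898 = 10498696.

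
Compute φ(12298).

5040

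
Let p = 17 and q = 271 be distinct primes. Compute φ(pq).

4320

For distinct primes, φ(pq) = (p−1)(q−1) = 16 × 270 = 4320.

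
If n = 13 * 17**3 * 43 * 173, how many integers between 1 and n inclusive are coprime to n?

400845312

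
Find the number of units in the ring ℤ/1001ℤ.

720

Factor 1001: 1001 = 7 × 11 × 13.
φ(1001) = 1001 · (1 − 1/7) · (1 − 1/11) · (1 − 1/13)
       = 1001 · 720/1001 = 720.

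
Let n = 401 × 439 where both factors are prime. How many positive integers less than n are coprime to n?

φ(401) = 401 − 1 = 400.
φ(439) = 439 − 1 = 438.
Multiply: 400 · 438 = 175200.

175200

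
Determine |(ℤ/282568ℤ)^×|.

Factor 282568: 282568 = 2^3 · 11 · 13^2 · 19.
φ(2^3) = 2^3 − 2^2 = 8 − 4 = 4.
φ(11) = 11 − 1 = 10.
φ(13^2) = 13^2 − 13^1 = 169 − 13 = 156.
φ(19) = 19 − 1 = 18.
φ(282568) = 4 × 10 × 156 × 18 = 112320.

112320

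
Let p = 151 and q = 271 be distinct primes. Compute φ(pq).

40500

φ(n) = (p − 1)(q − 1) = (151−1)(271−1) = 150·270 = 40500.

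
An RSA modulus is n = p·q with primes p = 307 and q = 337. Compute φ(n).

For distinct primes, φ(pq) = (p−1)(q−1) = 306 × 336 = 102816.

102816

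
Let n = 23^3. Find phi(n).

11638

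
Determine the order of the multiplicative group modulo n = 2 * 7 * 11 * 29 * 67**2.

φ(2) = 2 − 1 = 1.
φ(7) = 7 − 1 = 6.
φ(11) = 11 − 1 = 10.
φ(29) = 29 − 1 = 28.
φ(67^2) = 67^2 − 67^1 = 4489 − 67 = 4422.
Since φ is multiplicative, φ(20047874) = 1 · 6 · 10 · 28 · 4422 = 7428960.

7428960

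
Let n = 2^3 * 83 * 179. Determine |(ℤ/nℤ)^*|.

58384

φ(118856) = 118856 · (1 − 1/2) · (1 − 1/83) · (1 − 1/179)
       = 118856 · 14596/29714 = 58384.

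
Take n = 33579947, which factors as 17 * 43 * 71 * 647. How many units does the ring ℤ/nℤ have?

30387840

φ(33579947) = 33579947 · (1 − 1/17) · (1 − 1/43) · (1 − 1/71) · (1 − 1/647)
       = 33579947 · 30387840/33579947 = 30387840.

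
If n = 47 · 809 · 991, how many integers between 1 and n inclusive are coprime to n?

36796320

φ(47) = 47 − 1 = 46.
φ(809) = 809 − 1 = 808.
φ(991) = 991 − 1 = 990.
Since φ is multiplicative, φ(37680793) = 46 · 808 · 990 = 36796320.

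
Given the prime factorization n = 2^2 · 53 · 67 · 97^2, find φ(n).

φ(2^2) = 2^1·(2−1) = 2·1 = 2.
φ(53) = 53 − 1 = 52.
φ(67) = 67 − 1 = 66.
φ(97^2) = 97^2 − 97^1 = 9409 − 97 = 9312.
φ(133645436) = 2 × 52 × 66 × 9312 = 63917568.

63917568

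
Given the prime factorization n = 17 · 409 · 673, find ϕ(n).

4386816

φ(17) = 17 − 1 = 16.
φ(409) = 409 − 1 = 408.
φ(673) = 673 − 1 = 672.
Multiply: 16 · 408 · 672 = 4386816.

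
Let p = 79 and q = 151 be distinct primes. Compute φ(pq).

φ(pq) = (p−1)(q−1) = 78 · 150 = 11700.

11700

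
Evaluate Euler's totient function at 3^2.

φ(9) = 9 · (1 − 1/3)
       = 9 · 2/3 = 6.

6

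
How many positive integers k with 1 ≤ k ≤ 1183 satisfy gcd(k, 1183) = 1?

936

First factor: 1183 = 7 · 13^2.
φ(1183) = 1183 · (1 − 1/7) · (1 − 1/13)
       = 1183 · 72/91 = 936.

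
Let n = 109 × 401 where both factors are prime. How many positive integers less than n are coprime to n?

43200

φ(43709) = 43709 · (1 − 1/109) · (1 − 1/401)
       = 43709 · 43200/43709 = 43200.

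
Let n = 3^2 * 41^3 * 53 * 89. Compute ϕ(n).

1846141440

φ(2925903213) = 2925903213 · (1 − 1/3) · (1 − 1/41) · (1 − 1/53) · (1 − 1/89)
       = 2925903213 · 366080/580191 = 1846141440.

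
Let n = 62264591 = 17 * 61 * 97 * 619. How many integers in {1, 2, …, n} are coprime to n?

56954880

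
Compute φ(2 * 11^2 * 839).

φ(203038) = 203038 · (1 − 1/2) · (1 − 1/11) · (1 − 1/839)
       = 203038 · 8380/18458 = 92180.

92180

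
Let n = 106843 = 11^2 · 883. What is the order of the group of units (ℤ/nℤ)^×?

φ(11^2) = 11^2 − 11^1 = 121 − 11 = 110.
φ(883) = 883 − 1 = 882.
φ(106843) = 110 × 882 = 97020.

97020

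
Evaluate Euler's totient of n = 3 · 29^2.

φ(3) = 3 − 1 = 2.
φ(29^2) = 29^1·(29−1) = 29·28 = 812.
φ(2523) = 2 × 812 = 1624.

1624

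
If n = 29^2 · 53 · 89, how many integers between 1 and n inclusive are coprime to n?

φ(29^2) = 29^1·(29−1) = 29·28 = 812.
φ(53) = 53 − 1 = 52.
φ(89) = 89 − 1 = 88.
Multiply: 812 · 52 · 88 = 3715712.

3715712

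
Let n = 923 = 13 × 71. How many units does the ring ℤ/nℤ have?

φ(923) = 923 · (1 − 1/13) · (1 − 1/71)
       = 923 · 840/923 = 840.

840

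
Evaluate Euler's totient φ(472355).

340704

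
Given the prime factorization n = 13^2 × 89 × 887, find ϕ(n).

φ(13341367) = 13341367 · (1 − 1/13) · (1 − 1/89) · (1 − 1/887)
       = 13341367 · 935616/1026259 = 12163008.

12163008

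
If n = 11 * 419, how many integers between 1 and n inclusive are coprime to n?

φ(4609) = 4609 · (1 − 1/11) · (1 − 1/419)
       = 4609 · 4180/4609 = 4180.

4180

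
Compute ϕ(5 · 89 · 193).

67584

φ(5) = 5 − 1 = 4.
φ(89) = 89 − 1 = 88.
φ(193) = 193 − 1 = 192.
φ(85885) = 4 × 88 × 192 = 67584.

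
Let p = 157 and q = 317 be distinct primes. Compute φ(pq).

49296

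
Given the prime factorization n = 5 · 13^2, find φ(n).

φ(845) = 845 · (1 − 1/5) · (1 − 1/13)
       = 845 · 48/65 = 624.

624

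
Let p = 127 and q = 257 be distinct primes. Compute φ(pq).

32256

φ(32639) = 32639 · (1 − 1/127) · (1 − 1/257)
       = 32639 · 32256/32639 = 32256.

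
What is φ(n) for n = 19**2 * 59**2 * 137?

159164064

φ(172159817) = 172159817 · (1 − 1/19) · (1 − 1/59) · (1 − 1/137)
       = 172159817 · 141984/153577 = 159164064.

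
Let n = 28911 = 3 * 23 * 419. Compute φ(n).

φ(28911) = 28911 · (1 − 1/3) · (1 − 1/23) · (1 − 1/419)
       = 28911 · 18392/28911 = 18392.

18392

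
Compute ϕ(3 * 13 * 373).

φ(14547) = 14547 · (1 − 1/3) · (1 − 1/13) · (1 − 1/373)
       = 14547 · 8928/14547 = 8928.

8928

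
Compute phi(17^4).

78608

φ(83521) = 83521 · (1 − 1/17)
       = 83521 · 16/17 = 78608.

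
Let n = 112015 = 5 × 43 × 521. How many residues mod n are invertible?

87360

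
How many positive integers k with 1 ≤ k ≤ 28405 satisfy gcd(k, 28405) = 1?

First factor: 28405 = 5 · 13 · 19 · 23.
φ(28405) = 28405 · (1 − 1/5) · (1 − 1/13) · (1 − 1/19) · (1 − 1/23)
       = 28405 · 19008/28405 = 19008.

19008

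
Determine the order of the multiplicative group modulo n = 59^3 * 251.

50474500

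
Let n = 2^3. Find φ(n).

4

φ(2^3) = 2^3 − 2^2 = 8 − 4 = 4.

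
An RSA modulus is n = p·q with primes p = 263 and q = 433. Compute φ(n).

113184

φ(263) = 263 − 1 = 262.
φ(433) = 433 − 1 = 432.
Multiply: 262 · 432 = 113184.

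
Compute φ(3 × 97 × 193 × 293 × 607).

6523158528

φ(3) = 3 − 1 = 2.
φ(97) = 97 − 1 = 96.
φ(193) = 193 − 1 = 192.
φ(293) = 293 − 1 = 292.
φ(607) = 607 − 1 = 606.
Multiply: 2 · 96 · 192 · 292 · 606 = 6523158528.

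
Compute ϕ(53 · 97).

4992

φ(5141) = 5141 · (1 − 1/53) · (1 − 1/97)
       = 5141 · 4992/5141 = 4992.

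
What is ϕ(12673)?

11088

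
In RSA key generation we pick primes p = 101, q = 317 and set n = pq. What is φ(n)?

φ(32017) = 32017 · (1 − 1/101) · (1 − 1/317)
       = 32017 · 31600/32017 = 31600.

31600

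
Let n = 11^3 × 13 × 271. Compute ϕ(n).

φ(11^3) = 11^3 − 11^2 = 1331 − 121 = 1210.
φ(13) = 13 − 1 = 12.
φ(271) = 271 − 1 = 270.
Since φ is multiplicative, φ(4689113) = 1210 · 12 · 270 = 3920400.

3920400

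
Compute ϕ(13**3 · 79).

φ(173563) = 173563 · (1 − 1/13) · (1 − 1/79)
       = 173563 · 936/1027 = 158184.

158184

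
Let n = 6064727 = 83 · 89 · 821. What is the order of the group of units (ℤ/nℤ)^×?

φ(83) = 83 − 1 = 82.
φ(89) = 89 − 1 = 88.
φ(821) = 821 − 1 = 820.
φ(6064727) = 82 × 88 × 820 = 5917120.

5917120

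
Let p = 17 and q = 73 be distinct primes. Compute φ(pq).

1152

For distinct primes, φ(pq) = (p−1)(q−1) = 16 × 72 = 1152.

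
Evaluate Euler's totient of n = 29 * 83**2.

190568

φ(199781) = 199781 · (1 − 1/29) · (1 − 1/83)
       = 199781 · 2296/2407 = 190568.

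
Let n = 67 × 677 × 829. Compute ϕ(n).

36942048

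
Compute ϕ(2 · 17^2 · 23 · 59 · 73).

φ(57257258) = 57257258 · (1 − 1/2) · (1 − 1/17) · (1 − 1/23) · (1 − 1/59) · (1 − 1/73)
       = 57257258 · 1469952/3368074 = 24989184.

24989184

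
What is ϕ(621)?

396

First factor: 621 = 3^3 · 23.
φ(621) = 621 · (1 − 1/3) · (1 − 1/23)
       = 621 · 44/69 = 396.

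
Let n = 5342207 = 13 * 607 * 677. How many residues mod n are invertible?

φ(5342207) = 5342207 · (1 − 1/13) · (1 − 1/607) · (1 − 1/677)
       = 5342207 · 4915872/5342207 = 4915872.

4915872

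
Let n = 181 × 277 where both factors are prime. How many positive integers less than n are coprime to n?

φ(181) = 181 − 1 = 180.
φ(277) = 277 − 1 = 276.
φ(50137) = 180 × 276 = 49680.

49680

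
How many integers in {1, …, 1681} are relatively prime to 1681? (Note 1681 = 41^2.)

1640

φ(1681) = 1681 · (1 − 1/41)
       = 1681 · 40/41 = 1640.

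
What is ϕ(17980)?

6720

Factor 17980: 17980 = 2**2 × 5 × 29 × 31.
φ(2^2) = 2^1·(2−1) = 2·1 = 2.
φ(5) = 5 − 1 = 4.
φ(29) = 29 − 1 = 28.
φ(31) = 31 − 1 = 30.
Multiply: 2 · 4 · 28 · 30 = 6720.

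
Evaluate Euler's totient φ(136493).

103680

Prime factorization: 136493 = 7 * 17 * 31 * 37.
φ(7) = 7 − 1 = 6.
φ(17) = 17 − 1 = 16.
φ(31) = 31 − 1 = 30.
φ(37) = 37 − 1 = 36.
Multiply: 6 · 16 · 30 · 36 = 103680.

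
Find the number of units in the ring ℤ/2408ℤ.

Prime factorization: 2408 = 2^3 × 7 × 43.
φ(2^3) = 2^2·(2−1) = 4·1 = 4.
φ(7) = 7 − 1 = 6.
φ(43) = 43 − 1 = 42.
φ(2408) = 4 × 6 × 42 = 1008.

1008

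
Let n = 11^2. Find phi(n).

φ(11^2) = 11^2 − 11^1 = 121 − 11 = 110.

110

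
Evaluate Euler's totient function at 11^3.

φ(11^3) = 11^3 − 11^2 = 1331 − 121 = 1210.

1210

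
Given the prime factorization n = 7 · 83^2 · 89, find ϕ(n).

3593568

φ(7) = 7 − 1 = 6.
φ(83^2) = 83^1·(83−1) = 83·82 = 6806.
φ(89) = 89 − 1 = 88.
Multiply: 6 · 6806 · 88 = 3593568.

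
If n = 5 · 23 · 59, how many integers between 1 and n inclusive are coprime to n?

5104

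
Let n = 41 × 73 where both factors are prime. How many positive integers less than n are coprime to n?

For distinct primes, φ(pq) = (p−1)(q−1) = 40 × 72 = 2880.

2880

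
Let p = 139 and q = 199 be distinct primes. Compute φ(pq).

27324

For distinct primes, φ(pq) = (p−1)(q−1) = 138 × 198 = 27324.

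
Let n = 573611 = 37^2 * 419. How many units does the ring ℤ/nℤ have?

556776

φ(37^2) = 37^1·(37−1) = 37·36 = 1332.
φ(419) = 419 − 1 = 418.
Multiply: 1332 · 418 = 556776.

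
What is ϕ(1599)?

Prime factorization: 1599 = 3 · 13 · 41.
φ(3) = 3 − 1 = 2.
φ(13) = 13 − 1 = 12.
φ(41) = 41 − 1 = 40.
φ(1599) = 2 × 12 × 40 = 960.

960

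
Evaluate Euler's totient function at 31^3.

28830

φ(31^3) = 31^2·(31−1) = 961·30 = 28830.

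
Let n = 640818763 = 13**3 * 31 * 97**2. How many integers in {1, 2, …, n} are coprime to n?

566542080

φ(640818763) = 640818763 · (1 − 1/13) · (1 − 1/31) · (1 − 1/97)
       = 640818763 · 34560/39091 = 566542080.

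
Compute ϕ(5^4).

500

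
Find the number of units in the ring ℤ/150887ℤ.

Factor 150887: 150887 = 11^2 * 29 * 43.
φ(11^2) = 11^1·(11−1) = 11·10 = 110.
φ(29) = 29 − 1 = 28.
φ(43) = 43 − 1 = 42.
φ(150887) = 110 × 28 × 42 = 129360.

129360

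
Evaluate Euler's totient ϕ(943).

880

Factor 943: 943 = 23 · 41.
φ(943) = 943 · (1 − 1/23) · (1 − 1/41)
       = 943 · 880/943 = 880.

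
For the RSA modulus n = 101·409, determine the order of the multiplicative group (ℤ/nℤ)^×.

40800

φ(41309) = 41309 · (1 − 1/101) · (1 − 1/409)
       = 41309 · 40800/41309 = 40800.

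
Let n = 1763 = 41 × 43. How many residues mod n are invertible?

1680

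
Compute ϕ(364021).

266112

Factor 364021: 364021 = 7^2 · 17 · 19 · 23.
φ(364021) = 364021 · (1 − 1/7) · (1 − 1/17) · (1 − 1/19) · (1 − 1/23)
       = 364021 · 38016/52003 = 266112.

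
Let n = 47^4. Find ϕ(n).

φ(47^4) = 47^4 − 47^3 = 4879681 − 103823 = 4775858.

4775858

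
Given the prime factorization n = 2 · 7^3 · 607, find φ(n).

178164

φ(416402) = 416402 · (1 − 1/2) · (1 − 1/7) · (1 − 1/607)
       = 416402 · 3636/8498 = 178164.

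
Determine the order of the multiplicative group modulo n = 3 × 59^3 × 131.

52493480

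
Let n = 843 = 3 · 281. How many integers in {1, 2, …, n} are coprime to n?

560

φ(843) = 843 · (1 − 1/3) · (1 − 1/281)
       = 843 · 560/843 = 560.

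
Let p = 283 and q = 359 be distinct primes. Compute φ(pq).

φ(283) = 283 − 1 = 282.
φ(359) = 359 − 1 = 358.
φ(101597) = 282 × 358 = 100956.

100956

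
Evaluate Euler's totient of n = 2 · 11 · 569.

φ(2) = 2 − 1 = 1.
φ(11) = 11 − 1 = 10.
φ(569) = 569 − 1 = 568.
Multiply: 1 · 10 · 568 = 5680.

5680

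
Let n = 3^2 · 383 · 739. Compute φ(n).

1691496

φ(3^2) = 3^2 − 3^1 = 9 − 3 = 6.
φ(383) = 383 − 1 = 382.
φ(739) = 739 − 1 = 738.
Multiply: 6 · 382 · 738 = 1691496.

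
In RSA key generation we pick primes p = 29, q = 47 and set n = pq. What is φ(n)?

φ(n) = (p − 1)(q − 1) = (29−1)(47−1) = 28·46 = 1288.

1288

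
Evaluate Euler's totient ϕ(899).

840

First factor: 899 = 29 · 31.
φ(29) = 29 − 1 = 28.
φ(31) = 31 − 1 = 30.
Multiply: 28 · 30 = 840.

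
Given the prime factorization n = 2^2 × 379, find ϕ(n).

756

φ(1516) = 1516 · (1 − 1/2) · (1 − 1/379)
       = 1516 · 378/758 = 756.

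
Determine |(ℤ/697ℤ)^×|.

640

Factor 697: 697 = 17 · 41.
φ(697) = 697 · (1 − 1/17) · (1 − 1/41)
       = 697 · 640/697 = 640.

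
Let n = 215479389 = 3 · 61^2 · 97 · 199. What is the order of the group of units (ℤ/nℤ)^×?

139138560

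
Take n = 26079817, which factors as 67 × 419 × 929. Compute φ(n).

25601664

φ(67) = 67 − 1 = 66.
φ(419) = 419 − 1 = 418.
φ(929) = 929 − 1 = 928.
Since φ is multiplicative, φ(26079817) = 66 · 418 · 928 = 25601664.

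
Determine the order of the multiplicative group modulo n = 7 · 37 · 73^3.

φ(100755403) = 100755403 · (1 − 1/7) · (1 − 1/37) · (1 − 1/73)
       = 100755403 · 15552/18907 = 82876608.

82876608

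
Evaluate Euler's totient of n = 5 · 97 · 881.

337920

φ(427285) = 427285 · (1 − 1/5) · (1 − 1/97) · (1 − 1/881)
       = 427285 · 337920/427285 = 337920.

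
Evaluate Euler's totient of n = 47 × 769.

φ(47) = 47 − 1 = 46.
φ(769) = 769 − 1 = 768.
Since φ is multiplicative, φ(36143) = 46 · 768 = 35328.

35328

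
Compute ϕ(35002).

15120

Factor 35002: 35002 = 2 × 11 × 37 × 43.
φ(35002) = 35002 · (1 − 1/2) · (1 − 1/11) · (1 − 1/37) · (1 − 1/43)
       = 35002 · 15120/35002 = 15120.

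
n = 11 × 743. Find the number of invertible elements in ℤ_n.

7420

φ(8173) = 8173 · (1 − 1/11) · (1 − 1/743)
       = 8173 · 7420/8173 = 7420.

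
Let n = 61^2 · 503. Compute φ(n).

φ(61^2) = 61^1·(61−1) = 61·60 = 3660.
φ(503) = 503 − 1 = 502.
Multiply: 3660 · 502 = 1837320.

1837320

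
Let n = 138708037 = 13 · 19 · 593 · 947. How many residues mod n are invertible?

φ(13) = 13 − 1 = 12.
φ(19) = 19 − 1 = 18.
φ(593) = 593 − 1 = 592.
φ(947) = 947 − 1 = 946.
φ(138708037) = 12 × 18 × 592 × 946 = 120966912.

120966912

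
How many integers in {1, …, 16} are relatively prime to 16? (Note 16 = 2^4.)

φ(16) = 16 · (1 − 1/2)
       = 16 · 1/2 = 8.

8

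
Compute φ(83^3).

φ(571787) = 571787 · (1 − 1/83)
       = 571787 · 82/83 = 564898.

564898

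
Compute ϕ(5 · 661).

2640

φ(5) = 5 − 1 = 4.
φ(661) = 661 − 1 = 660.
Multiply: 4 · 660 = 2640.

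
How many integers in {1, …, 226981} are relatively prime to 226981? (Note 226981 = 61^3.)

223260

φ(61^3) = 61^2·(61−1) = 3721·60 = 223260.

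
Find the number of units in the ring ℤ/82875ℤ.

First factor: 82875 = 3 * 5^3 * 13 * 17.
φ(3) = 3 − 1 = 2.
φ(5^3) = 5^2·(5−1) = 25·4 = 100.
φ(13) = 13 − 1 = 12.
φ(17) = 17 − 1 = 16.
φ(82875) = 2 × 100 × 12 × 16 = 38400.

38400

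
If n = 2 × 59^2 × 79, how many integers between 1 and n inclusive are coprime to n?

φ(549998) = 549998 · (1 − 1/2) · (1 − 1/59) · (1 − 1/79)
       = 549998 · 4524/9322 = 266916.

266916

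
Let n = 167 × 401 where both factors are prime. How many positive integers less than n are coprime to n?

φ(pq) = (p−1)(q−1) = 166 · 400 = 66400.

66400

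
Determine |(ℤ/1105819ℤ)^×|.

855360

Prime factorization: 1105819 = 11^2 × 13 × 19 × 37.
φ(1105819) = 1105819 · (1 − 1/11) · (1 − 1/13) · (1 − 1/19) · (1 − 1/37)
       = 1105819 · 77760/100529 = 855360.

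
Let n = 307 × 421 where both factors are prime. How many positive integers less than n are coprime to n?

128520

φ(307) = 307 − 1 = 306.
φ(421) = 421 − 1 = 420.
Since φ is multiplicative, φ(129247) = 306 · 420 = 128520.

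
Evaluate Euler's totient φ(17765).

11520

Factor 17765: 17765 = 5 * 11 * 17 * 19.
φ(5) = 5 − 1 = 4.
φ(11) = 11 − 1 = 10.
φ(17) = 17 − 1 = 16.
φ(19) = 19 − 1 = 18.
Multiply: 4 · 10 · 16 · 18 = 11520.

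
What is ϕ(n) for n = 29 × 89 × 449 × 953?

φ(29) = 29 − 1 = 28.
φ(89) = 89 − 1 = 88.
φ(449) = 449 − 1 = 448.
φ(953) = 953 − 1 = 952.
Multiply: 28 · 88 · 448 · 952 = 1050886144.

1050886144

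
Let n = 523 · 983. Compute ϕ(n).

φ(523) = 523 − 1 = 522.
φ(983) = 983 − 1 = 982.
Multiply: 522 · 982 = 512604.

512604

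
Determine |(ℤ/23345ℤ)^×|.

Factor 23345: 23345 = 5 × 7 × 23 × 29.
φ(23345) = 23345 · (1 − 1/5) · (1 − 1/7) · (1 − 1/23) · (1 − 1/29)
       = 23345 · 14784/23345 = 14784.

14784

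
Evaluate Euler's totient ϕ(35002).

Prime factorization: 35002 = 2 · 11 · 37 · 43.
φ(35002) = 35002 · (1 − 1/2) · (1 − 1/11) · (1 − 1/37) · (1 − 1/43)
       = 35002 · 15120/35002 = 15120.

15120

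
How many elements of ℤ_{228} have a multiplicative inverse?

228 = 2^2 × 3 × 19.
φ(228) = 228 · (1 − 1/2) · (1 − 1/3) · (1 − 1/19)
       = 228 · 36/114 = 72.

72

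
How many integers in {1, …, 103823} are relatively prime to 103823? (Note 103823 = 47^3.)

101614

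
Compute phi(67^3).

φ(300763) = 300763 · (1 − 1/67)
       = 300763 · 66/67 = 296274.

296274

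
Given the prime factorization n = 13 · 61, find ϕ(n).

φ(13) = 13 − 1 = 12.
φ(61) = 61 − 1 = 60.
Since φ is multiplicative, φ(793) = 12 · 60 = 720.

720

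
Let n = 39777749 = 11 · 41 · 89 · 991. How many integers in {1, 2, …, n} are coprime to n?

34848000

φ(39777749) = 39777749 · (1 − 1/11) · (1 − 1/41) · (1 − 1/89) · (1 − 1/991)
       = 39777749 · 34848000/39777749 = 34848000.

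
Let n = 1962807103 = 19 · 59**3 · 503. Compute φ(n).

1824350328

φ(1962807103) = 1962807103 · (1 − 1/19) · (1 − 1/59) · (1 − 1/503)
       = 1962807103 · 524088/563863 = 1824350328.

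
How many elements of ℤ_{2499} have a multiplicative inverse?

1344

Prime factorization: 2499 = 3 · 7^2 · 17.
φ(3) = 3 − 1 = 2.
φ(7^2) = 7^2 − 7^1 = 49 − 7 = 42.
φ(17) = 17 − 1 = 16.
Since φ is multiplicative, φ(2499) = 2 · 42 · 16 = 1344.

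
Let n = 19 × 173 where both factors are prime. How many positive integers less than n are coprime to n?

φ(19) = 19 − 1 = 18.
φ(173) = 173 − 1 = 172.
Since φ is multiplicative, φ(3287) = 18 · 172 = 3096.

3096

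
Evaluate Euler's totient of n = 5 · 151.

φ(755) = 755 · (1 − 1/5) · (1 − 1/151)
       = 755 · 600/755 = 600.

600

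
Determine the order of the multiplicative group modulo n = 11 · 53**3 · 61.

φ(99896467) = 99896467 · (1 − 1/11) · (1 − 1/53) · (1 − 1/61)
       = 99896467 · 31200/35563 = 87640800.

87640800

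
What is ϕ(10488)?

Factor 10488: 10488 = 2^3 · 3 · 19 · 23.
φ(2^3) = 2^3 − 2^2 = 8 − 4 = 4.
φ(3) = 3 − 1 = 2.
φ(19) = 19 − 1 = 18.
φ(23) = 23 − 1 = 22.
Since φ is multiplicative, φ(10488) = 4 · 2 · 18 · 22 = 3168.

3168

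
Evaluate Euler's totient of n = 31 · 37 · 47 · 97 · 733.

3491112960

φ(3832983809) = 3832983809 · (1 − 1/31) · (1 − 1/37) · (1 − 1/47) · (1 − 1/97) · (1 − 1/733)
       = 3832983809 · 3491112960/3832983809 = 3491112960.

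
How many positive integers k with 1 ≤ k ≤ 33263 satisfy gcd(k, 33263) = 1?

First factor: 33263 = 29 × 31 × 37.
φ(29) = 29 − 1 = 28.
φ(31) = 31 − 1 = 30.
φ(37) = 37 − 1 = 36.
Since φ is multiplicative, φ(33263) = 28 · 30 · 36 = 30240.

30240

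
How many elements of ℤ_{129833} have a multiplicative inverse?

Prime factorization: 129833 = 11^2 * 29 * 37.
φ(129833) = 129833 · (1 − 1/11) · (1 − 1/29) · (1 − 1/37)
       = 129833 · 10080/11803 = 110880.

110880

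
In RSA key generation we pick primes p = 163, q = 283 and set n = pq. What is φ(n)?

For distinct primes, φ(pq) = (p−1)(q−1) = 162 × 282 = 45684.

45684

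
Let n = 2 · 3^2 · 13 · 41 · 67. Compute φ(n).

190080

φ(2) = 2 − 1 = 1.
φ(3^2) = 3^1·(3−1) = 3·2 = 6.
φ(13) = 13 − 1 = 12.
φ(41) = 41 − 1 = 40.
φ(67) = 67 − 1 = 66.
Since φ is multiplicative, φ(642798) = 1 · 6 · 12 · 40 · 66 = 190080.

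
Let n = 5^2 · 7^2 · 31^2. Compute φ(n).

φ(5^2) = 5^2 − 5^1 = 25 − 5 = 20.
φ(7^2) = 7^2 − 7^1 = 49 − 7 = 42.
φ(31^2) = 31^1·(31−1) = 31·30 = 930.
φ(1177225) = 20 × 42 × 930 = 781200.

781200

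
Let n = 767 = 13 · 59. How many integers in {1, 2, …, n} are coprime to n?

696

φ(13) = 13 − 1 = 12.
φ(59) = 59 − 1 = 58.
φ(767) = 12 × 58 = 696.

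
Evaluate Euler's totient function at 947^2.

895862

φ(896809) = 896809 · (1 − 1/947)
       = 896809 · 946/947 = 895862.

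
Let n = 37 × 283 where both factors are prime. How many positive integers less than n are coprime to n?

10152

φ(37) = 37 − 1 = 36.
φ(283) = 283 − 1 = 282.
Multiply: 36 · 282 = 10152.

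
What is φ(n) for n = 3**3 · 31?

540

φ(3^3) = 3^2·(3−1) = 9·2 = 18.
φ(31) = 31 − 1 = 30.
φ(837) = 18 × 30 = 540.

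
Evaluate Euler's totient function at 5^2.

φ(25) = 25 · (1 − 1/5)
       = 25 · 4/5 = 20.

20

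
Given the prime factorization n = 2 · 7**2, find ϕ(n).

φ(98) = 98 · (1 − 1/2) · (1 − 1/7)
       = 98 · 6/14 = 42.

42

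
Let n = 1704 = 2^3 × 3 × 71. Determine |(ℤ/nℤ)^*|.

φ(1704) = 1704 · (1 − 1/2) · (1 − 1/3) · (1 − 1/71)
       = 1704 · 140/426 = 560.

560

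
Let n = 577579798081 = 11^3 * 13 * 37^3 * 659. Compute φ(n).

470867221440

φ(577579798081) = 577579798081 · (1 − 1/11) · (1 − 1/13) · (1 − 1/37) · (1 − 1/659)
       = 577579798081 · 2842560/3486769 = 470867221440.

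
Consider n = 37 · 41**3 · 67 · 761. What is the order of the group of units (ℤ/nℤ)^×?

121419302400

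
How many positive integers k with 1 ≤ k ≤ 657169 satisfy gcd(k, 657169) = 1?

564480

657169 = 17 · 29 · 31 · 43.
φ(657169) = 657169 · (1 − 1/17) · (1 − 1/29) · (1 − 1/31) · (1 − 1/43)
       = 657169 · 564480/657169 = 564480.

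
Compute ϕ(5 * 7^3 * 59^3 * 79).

18519699744

φ(5) = 5 − 1 = 4.
φ(7^3) = 7^2·(7−1) = 49·6 = 294.
φ(59^3) = 59^3 − 59^2 = 205379 − 3481 = 201898.
φ(79) = 79 − 1 = 78.
Since φ is multiplicative, φ(27825773815) = 4 · 294 · 201898 · 78 = 18519699744.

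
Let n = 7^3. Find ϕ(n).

φ(7^3) = 7^3 − 7^2 = 343 − 49 = 294.

294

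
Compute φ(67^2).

4422

φ(67^2) = 67^1·(67−1) = 67·66 = 4422.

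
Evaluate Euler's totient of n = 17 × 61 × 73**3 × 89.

32413962240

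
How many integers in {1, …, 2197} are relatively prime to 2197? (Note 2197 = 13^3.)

2028

φ(2197) = 2197 · (1 − 1/13)
       = 2197 · 12/13 = 2028.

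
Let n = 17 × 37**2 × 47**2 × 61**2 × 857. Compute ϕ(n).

φ(17) = 17 − 1 = 16.
φ(37^2) = 37^1·(37−1) = 37·36 = 1332.
φ(47^2) = 47^1·(47−1) = 47·46 = 2162.
φ(61^2) = 61^1·(61−1) = 61·60 = 3660.
φ(857) = 857 − 1 = 856.
Multiply: 16 · 1332 · 2162 · 3660 · 856 = 144355969290240.

144355969290240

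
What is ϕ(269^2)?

72092

φ(72361) = 72361 · (1 − 1/269)
       = 72361 · 268/269 = 72092.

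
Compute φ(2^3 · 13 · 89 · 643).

2711808

φ(2^3) = 2^2·(2−1) = 4·1 = 4.
φ(13) = 13 − 1 = 12.
φ(89) = 89 − 1 = 88.
φ(643) = 643 − 1 = 642.
φ(5951608) = 4 × 12 × 88 × 642 = 2711808.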